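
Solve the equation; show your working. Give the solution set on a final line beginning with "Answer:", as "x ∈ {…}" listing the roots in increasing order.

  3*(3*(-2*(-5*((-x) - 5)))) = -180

Step 1. [3*(3*(-2*(-5*((-x) - 5)))) = -180] 3·(inner) — divide through by 3, so div: 3*(-2*(-5*((-x) - 5))) = -60.
Step 2. [3*(-2*(-5*((-x) - 5))) = -60] 3 out front; divide by 3, so div: -2*(-5*((-x) - 5)) = -20.
Step 3. [-2*(-5*((-x) - 5)) = -20] divide by the outer -2 ⇒ div: -5*((-x) - 5) = 10.
Step 4. [-5*((-x) - 5) = 10] -5 out front; divide by -5 ⇒ div: (-x) - 5 = -2.
Step 5. [(-x) - 5 = -2] 5 comes off first (add 5), so sub: -x = 3.
Step 6. [-x = 3] flip signs both sides ⇒ neg: x = -3.

Answer: x ∈ {-3}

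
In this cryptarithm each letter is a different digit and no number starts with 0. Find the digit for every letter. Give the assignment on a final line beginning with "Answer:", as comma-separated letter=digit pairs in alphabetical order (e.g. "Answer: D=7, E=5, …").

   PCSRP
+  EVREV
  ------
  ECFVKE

Step 1. [col 1: P + V ≡ E (mod 10)] no forcing yet in column 1 (carry-in 0); E=1 is free and consistent — try it, so E=1.
Step 2. [col 1: P + V ≡ E (mod 10)] several values work for V in column 1 (P + V ≡ E (mod 10), carry-in 0); try V=2, so V=2.
Step 3. [col 1: P + V ≡ E (mod 10)] column 1 reads P+V+carry(0)=E with V=2, E=1; with digits 1,2 already taken and all letters distinct, the only value for P is 9, so P=9.
Step 4. [col 2: R + E ≡ K (mod 10)] several values work for K in column 2 (R + E ≡ K (mod 10), carry-in 1); try K=6. So K=6.
Step 5. [col 2: R + E ≡ K (mod 10)] column 2: given E=1, K=6, carry-in 1, and digits 1,2,6,9 already taken and all letters distinct, R+E≡K (mod 10) forces R=4. So R=4.
Step 6. [col 3: S + R ≡ V (mod 10)] column 3: given R=4, V=2, carry-in 0, and digits 1,2,4,6,9 already taken and all letters distinct, S+R≡V (mod 10) forces S=8 ⇒ S=8.
Step 7. [col 4: C + V ≡ F (mod 10)] C=0 is one option consistent with column 4 (C + V ≡ F (mod 10), carry-in 1) — take it ⇒ C=0.
Step 8. [col 4: C + V ≡ F (mod 10)] column 4: given C=0, V=2, carry-in 1, and digits 0,1,2,4,6,8,9 already taken and all letters distinct, C+V≡F (mod 10) forces F=3, so F=3.

Answer: C=0, E=1, F=3, K=6, P=9, R=4, S=8, V=2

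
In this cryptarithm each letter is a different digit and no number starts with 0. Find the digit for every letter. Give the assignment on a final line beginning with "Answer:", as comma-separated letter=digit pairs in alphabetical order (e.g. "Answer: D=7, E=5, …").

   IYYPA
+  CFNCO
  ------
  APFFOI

Step 1. [col 1: A + O ≡ I (mod 10)] no forcing yet in column 1 (carry-in 0); O=7 is free and consistent — try it ⇒ O=7.
Step 2. [col 1: A + O ≡ I (mod 10)] no forcing yet in column 1 (carry-in 0); I=8 is free and consistent — try it, so I=8.
Step 3. [col 1: A + O ≡ I (mod 10)] from column 1 (O=7, I=8, carry-in 0, digits 7,8 already taken and all letters distinct): A must equal 1. So A=1.
Step 4. [col 2: P + C ≡ O (mod 10)] column 2 (P + C ≡ O (mod 10), carry-in 0) doesn't pin P yet; pick P=3 and continue, so P=3.
Step 5. [col 2: P + C ≡ O (mod 10)] column 2: given P=3, O=7, carry-in 0, and digits 1,3,7,8 already taken and all letters distinct, P+C≡O (mod 10) forces C=4. So C=4.
Step 6. [col 3: Y + N ≡ F (mod 10)] in column 3 we have Y+N≡F with carry-in 0; given nothing yet and digits 1,3,4,7,8 already taken and all letters distinct, that pins F to 5. So F=5.
Step 7. [col 3: Y + N ≡ F (mod 10)] N=6 is one option consistent with column 3 (Y + N ≡ F (mod 10), carry-in 0) — take it. So N=6.
Step 8. [col 3: Y + N ≡ F (mod 10)] column 3 reads Y+N+carry(0)=F with N=6, F=5; with digits 1,3,4,5,6,7,8 already taken and all letters distinct, the only value for Y is 9. So Y=9.

Answer: A=1, C=4, F=5, I=8, N=6, O=7, P=3, Y=9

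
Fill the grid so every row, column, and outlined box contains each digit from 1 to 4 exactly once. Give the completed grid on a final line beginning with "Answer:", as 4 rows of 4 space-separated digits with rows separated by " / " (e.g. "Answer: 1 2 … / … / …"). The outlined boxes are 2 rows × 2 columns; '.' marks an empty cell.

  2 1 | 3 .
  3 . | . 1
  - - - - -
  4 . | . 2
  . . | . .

Step 1. [r1c4∈{4}] only 4 remains possible at r1c4, so r1c4=4.
Step 2. [r4c4∈{3}] r4c4 is down to just 3. So r4c4=3.
Step 3. [r4c1∈{1}] r4c1's peers cover all but 1, so r4c1=1.
Step 4. [r2c2∈{4}] nothing but 4 survives at r2c2. So r2c2=4.
Step 5. [r2c3∈{2}] r2c3 is down to just 2, so r2c3=2.
Step 6. [r3c3∈{1}] only 1 remains possible at r3c3, so r3c3=1.
Step 7. [r3c2∈{3}] nothing but 3 survives at r3c2. So r3c2=3.
Step 8. [r4c2∈{2}] r4c2 has the single candidate 2, so r4c2=2.
Step 9. [r4c3∈{4}] r4c3's peers cover all but 4, so r4c3=4.

Answer: 2 1 3 4 / 3 4 2 1 / 4 3 1 2 / 1 2 4 3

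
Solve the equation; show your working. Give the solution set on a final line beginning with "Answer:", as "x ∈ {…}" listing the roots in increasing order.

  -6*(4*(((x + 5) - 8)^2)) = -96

Step 1. [-6*(4*(((x + 5) - 8)^2)) = -96] LHS = -6·(…); ÷-6 both sides, so div: 4*(((x + 5) - 8)^2) = 16.
Step 2. [4*(((x + 5) - 8)^2) = 16] LHS = 4·(…); ÷4 both sides. So div: ((x + 5) - 8)^2 = 4.
Step 3. [((x + 5) - 8)^2 = 4] 4 ≥ 0, LHS is (·)² — take ±√ ⇒ sqrt: (x + 5) - 8 = 2 or -2.
Step 4. [(x + 5) - 8 = 2 or -2] add 8: x sits inside (… - 8) ⇒ sub: x + 5 = 10 or 6.
Step 5. [x + 5 = 10 or 6] peel the +5: subtract 5 from each side, so sub: x = 5 or 1.

Answer: x ∈ {1, 5}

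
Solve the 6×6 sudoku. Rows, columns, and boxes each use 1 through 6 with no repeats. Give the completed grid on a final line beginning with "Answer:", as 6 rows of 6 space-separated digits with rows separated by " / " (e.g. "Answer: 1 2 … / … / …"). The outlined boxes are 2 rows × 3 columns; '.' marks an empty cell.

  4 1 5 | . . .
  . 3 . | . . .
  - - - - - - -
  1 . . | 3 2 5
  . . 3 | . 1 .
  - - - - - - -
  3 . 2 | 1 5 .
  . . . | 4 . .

Step 1. [r2c3∈{6}] nothing but 6 survives at r2c3. So r2c3=6.
Step 2. [r5c6∈{6}] r5c6's peers cover all but 6 ⇒ r5c6=6.
Step 3. [r3c2∈{4,6}] across row 3, 6 lands solely at r3c2. So r3c2=6.
Step 4. [r2c1∈{2}] r2c1 has the single candidate 2. So r2c1=2.
Step 5. [r1c5∈{3,6}] in col 5, 6 fits only at r1c5. So r1c5=6.
Step 6. [r4c1∈{5}] nothing but 5 survives at r4c1. So r4c1=5.
Step 7. [r1c6∈{2,3}] in row 1, 3 fits only at r1c6. So r1c6=3.
Step 8. [r4c6∈{4}] nothing but 4 survives at r4c6. So r4c6=4.
Step 9. [r6c5∈{3}] only 3 remains possible at r6c5. So r6c5=3.
Step 10. [r5c2∈{4}] only 4 remains possible at r5c2. So r5c2=4.
Step 11. [r6c2∈{5}] nothing but 5 survives at r6c2. So r6c2=5.
Step 12. [r4c2∈{2}] r4c2's peers cover all but 2 ⇒ r4c2=2.
Step 13. [r3c3∈{4}] only 4 remains possible at r3c3. So r3c3=4.
Step 14. [r2c4∈{5}] only 5 remains possible at r2c4, so r2c4=5.
Step 15. [r6c3∈{1}] r6c3 has the single candidate 1. So r6c3=1.
Step 16. [r6c1∈{6}] r6c1 is down to just 6 ⇒ r6c1=6.
Step 17. [r4c4∈{6}] nothing but 6 survives at r4c4. So r4c4=6.
Step 18. [r6c6∈{2}] only 2 remains possible at r6c6, so r6c6=2.
Step 19. [r1c4∈{2}] nothing but 2 survives at r1c4. So r1c4=2.
Step 20. [r2c5∈{4}] r2c5 is down to just 4 ⇒ r2c5=4.
Step 21. [r2c6∈{1}] nothing but 1 survives at r2c6 ⇒ r2c6=1.

Answer: 4 1 5 2 6 3 / 2 3 6 5 4 1 / 1 6 4 3 2 5 / 5 2 3 6 1 4 / 3 4 2 1 5 6 / 6 5 1 4 3 2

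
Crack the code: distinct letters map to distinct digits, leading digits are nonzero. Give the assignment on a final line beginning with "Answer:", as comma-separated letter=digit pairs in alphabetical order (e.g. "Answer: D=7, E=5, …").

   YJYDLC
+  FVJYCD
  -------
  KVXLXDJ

Step 1. [col 1: C + D ≡ J (mod 10)] J=8 is one option consistent with column 1 (C + D ≡ J (mod 10), carry-in 0) — take it, so J=8.
Step 2. [col 1: C + D ≡ J (mod 10)] no forcing yet in column 1 (carry-in 0); C=3 is free and consistent — try it, so C=3.
Step 3. [K] adding two 6-digit numbers gives at most 6+1 digits, and here it does — K is that final carry and must be 1, so K=1.
Step 4. [col 1: C + D ≡ J (mod 10)] from column 1 (C=3, J=8, carry-in 0, digits 1,3,8 already taken and all letters distinct): D must equal 5. So D=5.
Step 5. [col 2: L + C ≡ D (mod 10)] column 2: given C=3, D=5, carry-in 0, and digits 1,3,5,8 already taken and all letters distinct, L+C≡D (mod 10) forces L=2, so L=2.
Step 6. [col 3: D + Y ≡ X (mod 10)] column 3 (D + Y ≡ X (mod 10), carry-in 0) doesn't pin Y yet; pick Y=4 and continue, so Y=4.
Step 7. [col 3: D + Y ≡ X (mod 10)] from column 3 (D=5, Y=4, carry-in 0, digits 1,2,3,4,5,8 already taken and all letters distinct): X must equal 9. So X=9.
Step 8. [col 5: J + V ≡ X (mod 10)] column 5: given J=8, X=9, carry-in 1, and digits 1,2,3,4,5,8,9 already taken and all letters distinct, J+V≡X (mod 10) forces V=0 ⇒ V=0.
Step 9. [col 6: Y + F ≡ V (mod 10)] column 6: given Y=4, V=0, carry-in 0, and digits 0,1,2,3,4,5,8,9 already taken and all letters distinct, Y+F≡V (mod 10) forces F=6, so F=6.

Answer: C=3, D=5, F=6, J=8, K=1, L=2, V=0, X=9, Y=4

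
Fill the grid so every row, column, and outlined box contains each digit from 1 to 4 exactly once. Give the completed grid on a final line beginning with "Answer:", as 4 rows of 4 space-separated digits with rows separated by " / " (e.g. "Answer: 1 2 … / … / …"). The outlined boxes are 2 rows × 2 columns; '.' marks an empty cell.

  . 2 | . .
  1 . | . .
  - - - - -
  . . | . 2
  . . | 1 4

Step 1. [r4c2∈{3}] r4c2 is down to just 3 ⇒ r4c2=3.
Step 2. [r2c4∈{3}] nothing but 3 survives at r2c4 ⇒ r2c4=3.
Step 3. [r2c2∈{4}] nothing but 4 survives at r2c2 ⇒ r2c2=4.
Step 4. [r1c3∈{4}] nothing but 4 survives at r1c3 ⇒ r1c3=4.
Step 5. [r2c3∈{2}] r2c3 has the single candidate 2. So r2c3=2.
Step 6. [r1c1∈{3}] r1c1 has the single candidate 3 ⇒ r1c1=3.
Step 7. [r3c3∈{3}] r3c3 is down to just 3, so r3c3=3.
Step 8. [r4c1∈{2}] r4c1's peers cover all but 2. So r4c1=2.
Step 9. [r3c1∈{4}] r3c1 has the single candidate 4, so r3c1=4.
Step 10. [r3c2∈{1}] r3c2 is down to just 1. So r3c2=1.
Step 11. [r1c4∈{1}] r1c4's peers cover all but 1, so r1c4=1.

Answer: 3 2 4 1 / 1 4 2 3 / 4 1 3 2 / 2 3 1 4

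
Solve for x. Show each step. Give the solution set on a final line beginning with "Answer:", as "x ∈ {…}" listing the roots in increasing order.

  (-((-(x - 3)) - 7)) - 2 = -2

Step 1. [(-((-(x - 3)) - 7)) - 2 = -2] add 2: x sits inside (… - 2), so sub: -((-(x - 3)) - 7) = 0.
Step 2. [-((-(x - 3)) - 7) = 0] flip signs both sides. So neg: (-(x - 3)) - 7 = 0.
Step 3. [(-(x - 3)) - 7 = 0] peel the -7: add 7 from each side, so sub: -(x - 3) = 7.
Step 4. [-(x - 3) = 7] LHS negated; negate both sides, so neg: x - 3 = -7.
Step 5. [x - 3 = -7] add 3: x sits inside (… - 3). So sub: x = -4.

Answer: x ∈ {-4}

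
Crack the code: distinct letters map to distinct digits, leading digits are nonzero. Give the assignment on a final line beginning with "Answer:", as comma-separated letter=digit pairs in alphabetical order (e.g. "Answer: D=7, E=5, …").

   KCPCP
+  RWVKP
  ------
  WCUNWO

Step 1. [W] adding two 5-digit numbers gives at most 5+1 digits, and here it does — W is that final carry and must be 1 ⇒ W=1.
Step 2. [col 1: P + P ≡ O (mod 10)] several values work for O in column 1 (P + P ≡ O (mod 10), carry-in 0); try O=0, so O=0.
Step 3. [col 1: P + P ≡ O (mod 10)] from column 1 (O=0, carry-in 0, digits 0,1 already taken and all letters distinct): P must equal 5. So P=5.
Step 4. [col 2: C + K ≡ W (mod 10)] column 2 (C + K ≡ W (mod 10), carry-in 1) doesn't pin C yet; pick C=3 and continue, so C=3.
Step 5. [col 2: C + K ≡ W (mod 10)] column 2: given C=3, W=1, carry-in 1, and digits 0,1,3,5 already taken and all letters distinct, C+K≡W (mod 10) forces K=7. So K=7.
Step 6. [col 3: P + V ≡ N (mod 10)] V=2 is one option consistent with column 3 (P + V ≡ N (mod 10), carry-in 1) — take it, so V=2.
Step 7. [col 3: P + V ≡ N (mod 10)] column 3 reads P+V+carry(1)=N with P=5, V=2; with digits 0,1,2,3,5,7 already taken and all letters distinct, the only value for N is 8. So N=8.
Step 8. [col 4: C + W ≡ U (mod 10)] column 4 reads C+W+carry(0)=U with C=3, W=1; with digits 0,1,2,3,5,7,8 already taken and all letters distinct, the only value for U is 4. So U=4.
Step 9. [col 5: K + R ≡ C (mod 10)] column 5 reads K+R+carry(0)=C with K=7, C=3; with digits 0,1,2,3,4,5,7,8 already taken and all letters distinct, the only value for R is 6. So R=6.

Answer: C=3, K=7, N=8, O=0, P=5, R=6, U=4, V=2, W=1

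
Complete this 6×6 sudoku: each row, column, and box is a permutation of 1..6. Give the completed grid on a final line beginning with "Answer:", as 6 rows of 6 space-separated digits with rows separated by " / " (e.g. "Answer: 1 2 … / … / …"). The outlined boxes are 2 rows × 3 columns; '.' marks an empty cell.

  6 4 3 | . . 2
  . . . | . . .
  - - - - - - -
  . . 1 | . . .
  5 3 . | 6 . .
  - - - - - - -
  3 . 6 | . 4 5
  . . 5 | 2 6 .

Step 1. [r6c2∈{1}] only 1 remains possible at r6c2. So r6c2=1.
Step 2. [r2c1∈{1,2}] in col 1, 1 fits only at r2c1 ⇒ r2c1=1.
Step 3. [r3c1∈{2,4}] r3c1 is the only open cell in col 1 admitting 2. So r3c1=2.
Step 4. [r2c2∈{2,5}] r2c2 is the only open cell in col 2 admitting 5 ⇒ r2c2=5.
Step 5. [r2c5∈{3}] only 3 remains possible at r2c5, so r2c5=3.
Step 6. [r3c4∈{3,4,5}] across col 4, 3 lands solely at r3c4 ⇒ r3c4=3.
Step 7. [r3c6∈{4}] r3c6 is down to just 4. So r3c6=4.
Step 8. [r1c4∈{1,5}] col 4 places 5 nowhere but r1c4, so r1c4=5.
Step 9. [r4c6∈{1}] only 1 remains possible at r4c6. So r4c6=1.
Step 10. [r3c2∈{6}] only 6 remains possible at r3c2. So r3c2=6.
Step 11. [r3c5∈{5}] only 5 remains possible at r3c5, so r3c5=5.
Step 12. [r2c4∈{4}] r2c4 is down to just 4, so r2c4=4.
Step 13. [r2c6∈{6}] r2c6 is down to just 6 ⇒ r2c6=6.
Step 14. [r4c3∈{4}] only 4 remains possible at r4c3. So r4c3=4.
Step 15. [r6c6∈{3}] r6c6 has the single candidate 3. So r6c6=3.
Step 16. [r4c5∈{2}] r4c5 has the single candidate 2. So r4c5=2.
Step 17. [r6c1∈{4}] nothing but 4 survives at r6c1 ⇒ r6c1=4.
Step 18. [r5c4∈{1}] nothing but 1 survives at r5c4 ⇒ r5c4=1.
Step 19. [r5c2∈{2}] nothing but 2 survives at r5c2 ⇒ r5c2=2.
Step 20. [r1c5∈{1}] only 1 remains possible at r1c5 ⇒ r1c5=1.
Step 21. [r2c3∈{2}] r2c3 is down to just 2, so r2c3=2.

Answer: 6 4 3 5 1 2 / 1 5 2 4 3 6 / 2 6 1 3 5 4 / 5 3 4 6 2 1 / 3 2 6 1 4 5 / 4 1 5 2 6 3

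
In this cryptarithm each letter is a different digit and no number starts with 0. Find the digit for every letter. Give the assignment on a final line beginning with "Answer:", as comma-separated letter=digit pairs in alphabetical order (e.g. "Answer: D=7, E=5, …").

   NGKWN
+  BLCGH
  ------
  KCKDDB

Step 1. [col 1: N + H ≡ B (mod 10)] column 1 (N + H ≡ B (mod 10), carry-in 0) doesn't pin B yet; pick B=8 and continue ⇒ B=8.
Step 2. [K] K is the leading digit of a 6-digit sum of two 5-digit numbers; the final carry is exactly 1 ⇒ K=1.
Step 3. [col 1: N + H ≡ B (mod 10)] H=3 is one option consistent with column 1 (N + H ≡ B (mod 10), carry-in 0) — take it ⇒ H=3.
Step 4. [col 1: N + H ≡ B (mod 10)] column 1 reads N+H+carry(0)=B with H=3, B=8; with digits 1,3,8 already taken and all letters distinct, the only value for N is 5. So N=5.
Step 5. [col 2: W + G ≡ D (mod 10)] no forcing yet in column 2 (carry-in 0); W=7 is free and consistent — try it ⇒ W=7.
Step 6. [col 2: W + G ≡ D (mod 10)] column 2 (W + G ≡ D (mod 10), carry-in 0) doesn't pin D yet; pick D=6 and continue, so D=6.
Step 7. [col 2: W + G ≡ D (mod 10)] column 2 reads W+G+carry(0)=D with W=7, D=6; with digits 1,3,5,6,7,8 already taken and all letters distinct, the only value for G is 9 ⇒ G=9.
Step 8. [col 3: K + C ≡ D (mod 10)] column 3 reads K+C+carry(1)=D with K=1, D=6; with digits 1,3,5,6,7,8,9 already taken and all letters distinct, the only value for C is 4, so C=4.
Step 9. [col 4: G + L ≡ K (mod 10)] column 4 reads G+L+carry(0)=K with G=9, K=1; with digits 1,3,4,5,6,7,8,9 already taken and all letters distinct, the only value for L is 2. So L=2.

Answer: B=8, C=4, D=6, G=9, H=3, K=1, L=2, N=5, W=7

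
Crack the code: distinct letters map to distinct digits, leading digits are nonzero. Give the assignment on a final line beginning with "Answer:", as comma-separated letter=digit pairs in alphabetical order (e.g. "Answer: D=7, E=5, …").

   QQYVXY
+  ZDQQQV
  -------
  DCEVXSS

Step 1. [col 1: Y + V ≡ S (mod 10)] no forcing yet in column 1 (carry-in 0); V=4 is free and consistent — try it, so V=4.
Step 2. [col 1: Y + V ≡ S (mod 10)] S=0 is one option consistent with column 1 (Y + V ≡ S (mod 10), carry-in 0) — take it, so S=0.
Step 3. [D] the sum has 7 digits but both addends have 6; that extra leading digit D is the final carry, namely 1 ⇒ D=1.
Step 4. [col 1: Y + V ≡ S (mod 10)] in column 1 we have Y+V≡S with carry-in 0; given V=4, S=0 and digits 0,1,4 already taken and all letters distinct, that pins Y to 6. So Y=6.
Step 5. [col 2: X + Q ≡ S (mod 10)] column 2 (X + Q ≡ S (mod 10), carry-in 1) doesn't pin Q yet; pick Q=7 and continue ⇒ Q=7.
Step 6. [col 2: X + Q ≡ S (mod 10)] from column 2 (Q=7, S=0, carry-in 1, digits 0,1,4,6,7 already taken and all letters distinct): X must equal 2. So X=2.
Step 7. [col 5: Q + D ≡ E (mod 10)] column 5: given Q=7, D=1, carry-in 1, and digits 0,1,2,4,6,7 already taken and all letters distinct, Q+D≡E (mod 10) forces E=9 ⇒ E=9.
Step 8. [col 6: Q + Z ≡ C (mod 10)] column 6 reads Q+Z+carry(0)=C with Q=7; with digits 0,1,2,4,6,7,9 already taken and all letters distinct, the only value for Z is 8, so Z=8.
Step 9. [col 6: Q + Z ≡ C (mod 10)] column 6: given Q=7, Z=8, carry-in 0, and digits 0,1,2,4,6,7,8,9 already taken and all letters distinct, Q+Z≡C (mod 10) forces C=5 ⇒ C=5.

Answer: C=5, D=1, E=9, Q=7, S=0, V=4, X=2, Y=6, Z=8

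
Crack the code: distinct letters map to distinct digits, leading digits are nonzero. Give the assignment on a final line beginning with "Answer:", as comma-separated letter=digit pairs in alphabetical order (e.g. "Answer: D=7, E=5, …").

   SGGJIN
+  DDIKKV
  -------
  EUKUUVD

Step 1. [col 1: N + V ≡ D (mod 10)] N=9 is one option consistent with column 1 (N + V ≡ D (mod 10), carry-in 0) — take it, so N=9.
Step 2. [E] the sum has 7 digits but both addends have 6; that extra leading digit E is the final carry, namely 1, so E=1.
Step 3. [col 1: N + V ≡ D (mod 10)] D=6 is one option consistent with column 1 (N + V ≡ D (mod 10), carry-in 0) — take it. So D=6.
Step 4. [col 1: N + V ≡ D (mod 10)] from column 1 (N=9, D=6, carry-in 0, digits 1,6,9 already taken and all letters distinct): V must equal 7 ⇒ V=7.
Step 5. [col 2: I + K ≡ V (mod 10)] column 2 (I + K ≡ V (mod 10), carry-in 1) doesn't pin K yet; pick K=2 and continue ⇒ K=2.
Step 6. [col 2: I + K ≡ V (mod 10)] column 2 reads I+K+carry(1)=V with K=2, V=7; with digits 1,2,6,7,9 already taken and all letters distinct, the only value for I is 4, so I=4.
Step 7. [col 3: J + K ≡ U (mod 10)] column 3 (J + K ≡ U (mod 10), carry-in 0) doesn't pin U yet; pick U=0 and continue. So U=0.
Step 8. [col 3: J + K ≡ U (mod 10)] column 3: given K=2, U=0, carry-in 0, and digits 0,1,2,4,6,7,9 already taken and all letters distinct, J+K≡U (mod 10) forces J=8. So J=8.
Step 9. [col 4: G + I ≡ U (mod 10)] in column 4 we have G+I≡U with carry-in 1; given I=4, U=0 and digits 0,1,2,4,6,7,8,9 already taken and all letters distinct, that pins G to 5 ⇒ G=5.
Step 10. [col 6: S + D ≡ U (mod 10)] from column 6 (D=6, U=0, carry-in 1, digits 0,1,2,4,5,6,7,8,9 already taken and all letters distinct): S must equal 3, so S=3.

Answer: D=6, E=1, G=5, I=4, J=8, K=2, N=9, S=3, U=0, V=7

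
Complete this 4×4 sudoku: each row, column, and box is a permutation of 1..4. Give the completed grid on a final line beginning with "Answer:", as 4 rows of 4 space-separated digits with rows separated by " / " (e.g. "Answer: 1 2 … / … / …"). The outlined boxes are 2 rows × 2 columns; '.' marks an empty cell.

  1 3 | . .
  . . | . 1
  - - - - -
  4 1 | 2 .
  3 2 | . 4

Step 1. [r2c2∈{4}] r2c2's peers cover all but 4, so r2c2=4.
Step 2. [r2c1∈{2}] r2c1 has the single candidate 2. So r2c1=2.
Step 3. [r2c3∈{3}] r2c3 is down to just 3. So r2c3=3.
Step 4. [r3c4∈{3}] nothing but 3 survives at r3c4. So r3c4=3.
Step 5. [r1c3∈{4}] r1c3 is down to just 4. So r1c3=4.
Step 6. [r1c4∈{2}] r1c4's peers cover all but 2, so r1c4=2.
Step 7. [r4c3∈{1}] r4c3 has the single candidate 1 ⇒ r4c3=1.

Answer: 1 3 4 2 / 2 4 3 1 / 4 1 2 3 / 3 2 1 4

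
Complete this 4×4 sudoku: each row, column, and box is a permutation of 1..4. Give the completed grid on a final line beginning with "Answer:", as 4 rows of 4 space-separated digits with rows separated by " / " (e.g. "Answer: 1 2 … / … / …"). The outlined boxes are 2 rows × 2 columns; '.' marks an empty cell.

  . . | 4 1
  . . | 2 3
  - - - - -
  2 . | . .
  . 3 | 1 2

Step 1. [r3c2∈{1,4}] r3c2 is the only open cell in row 3 admitting 1, so r3c2=1.
Step 2. [r2c2∈{4}] r2c2's peers cover all but 4. So r2c2=4.
Step 3. [r3c3∈{3}] r3c3 is down to just 3. So r3c3=3.
Step 4. [r1c2∈{2}] only 2 remains possible at r1c2. So r1c2=2.
Step 5. [r2c1∈{1}] r2c1's peers cover all but 1 ⇒ r2c1=1.
Step 6. [r3c4∈{4}] nothing but 4 survives at r3c4 ⇒ r3c4=4.
Step 7. [r4c1∈{4}] r4c1 is down to just 4, so r4c1=4.
Step 8. [r1c1∈{3}] nothing but 3 survives at r1c1. So r1c1=3.

Answer: 3 2 4 1 / 1 4 2 3 / 2 1 3 4 / 4 3 1 2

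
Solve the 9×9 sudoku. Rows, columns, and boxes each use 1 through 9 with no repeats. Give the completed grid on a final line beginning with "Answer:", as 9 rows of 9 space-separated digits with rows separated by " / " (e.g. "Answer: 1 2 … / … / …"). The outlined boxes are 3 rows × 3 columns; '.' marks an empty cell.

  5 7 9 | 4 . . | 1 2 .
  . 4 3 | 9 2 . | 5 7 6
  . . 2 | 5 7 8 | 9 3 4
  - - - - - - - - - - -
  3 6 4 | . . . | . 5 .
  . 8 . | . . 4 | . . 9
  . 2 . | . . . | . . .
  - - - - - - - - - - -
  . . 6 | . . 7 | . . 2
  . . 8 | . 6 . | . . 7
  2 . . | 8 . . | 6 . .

Step 1. [r9c9∈{1,3,5}] col 9 places 5 nowhere but r9c9 ⇒ r9c9=5.
Step 2. [r6c9∈{1,3,8}] in col 9, 3 fits only at r6c9 ⇒ r6c9=3.
Step 3. [r4c9∈{1,8}] r4c9 is the only open cell in col 9 admitting 1, so r4c9=1.
Step 4. [r6c1∈{1,7,9}] across box 4, 9 lands solely at r6c1, so r6c1=9.
Step 5. [r5c1∈{1,7}] r5c1 is the only open cell in col 1 admitting 7, so r5c1=7.
Step 6. [r3c2∈{1}] r3c2 is down to just 1. So r3c2=1.
Step 7. [r1c5∈{3}] only 3 remains possible at r1c5 ⇒ r1c5=3.
Step 8. [r5c4∈{1,2,3,6}] across row 5, 3 lands solely at r5c4, so r5c4=3.
Step 9. [r7c4∈{1}] r7c4 has the single candidate 1. So r7c4=1.
Step 10. [r7c1∈{4}] only 4 remains possible at r7c1 ⇒ r7c1=4.
Step 11. [r6c4∈{6,7}] across col 4, 6 lands solely at r6c4 ⇒ r6c4=6.
Step 12. [r6c7∈{4,7,8}] row 6 places 7 nowhere but r6c7, so r6c7=7.
Step 13. [r8c7∈{3,4}] in col 7, 4 fits only at r8c7, so r8c7=4.
Step 14. [r8c4∈{2}] nothing but 2 survives at r8c4, so r8c4=2.
Step 15. [r8c1∈{1}] r8c1's peers cover all but 1. So r8c1=1.
Step 16. [r8c8∈{9}] r8c8 has the single candidate 9 ⇒ r8c8=9.
Step 17. [r7c7∈{3,8}] 3 has one home in col 7: r7c7 ⇒ r7c7=3.
Step 18. [r4c7∈{2,8}] 8 has one home in col 7: r4c7 ⇒ r4c7=8.
Step 19. [r4c5∈{9}] r4c5 has the single candidate 9 ⇒ r4c5=9.
Step 20. [r7c5∈{5}] r7c5's peers cover all but 5. So r7c5=5.
Step 21. [r5c5∈{1}] only 1 remains possible at r5c5 ⇒ r5c5=1.
Step 22. [r9c6∈{3,9}] in col 6, 9 fits only at r9c6 ⇒ r9c6=9.
Step 23. [r5c3∈{5}] r5c3 has the single candidate 5 ⇒ r5c3=5.
Step 24. [r8c2∈{3,5}] 5 has one home in row 8: r8c2, so r8c2=5.
Step 25. [r9c8∈{1}] r9c8 has the single candidate 1, so r9c8=1.
Step 26. [r6c6∈{5}] r6c6 is down to just 5, so r6c6=5.
Step 27. [r6c5∈{8}] r6c5's peers cover all but 8. So r6c5=8.
Step 28. [r7c8∈{8}] r7c8 has the single candidate 8 ⇒ r7c8=8.
Step 29. [r4c6∈{2}] r4c6 has the single candidate 2. So r4c6=2.
Step 30. [r2c1∈{8}] r2c1 has the single candidate 8 ⇒ r2c1=8.
Step 31. [r6c8∈{4}] r6c8 is down to just 4. So r6c8=4.
Step 32. [r1c9∈{8}] nothing but 8 survives at r1c9. So r1c9=8.
Step 33. [r7c2∈{9}] r7c2 has the single candidate 9. So r7c2=9.
Step 34. [r9c5∈{4}] r9c5 has the single candidate 4 ⇒ r9c5=4.
Step 35. [r1c6∈{6}] nothing but 6 survives at r1c6, so r1c6=6.
Step 36. [r6c3∈{1}] r6c3 is down to just 1. So r6c3=1.
Step 37. [r5c7∈{2}] only 2 remains possible at r5c7 ⇒ r5c7=2.
Step 38. [r9c3∈{7}] r9c3 is down to just 7 ⇒ r9c3=7.
Step 39. [r5c8∈{6}] r5c8 has the single candidate 6, so r5c8=6.
Step 40. [r9c2∈{3}] r9c2 has the single candidate 3, so r9c2=3.
Step 41. [r2c6∈{1}] r2c6 has the single candidate 1 ⇒ r2c6=1.
Step 42. [r8c6∈{3}] r8c6 is down to just 3. So r8c6=3.
Step 43. [r3c1∈{6}] r3c1's peers cover all but 6. So r3c1=6.
Step 44. [r4c4∈{7}] r4c4 is down to just 7. So r4c4=7.

Answer: 5 7 9 4 3 6 1 2 8 / 8 4 3 9 2 1 5 7 6 / 6 1 2 5 7 8 9 3 4 / 3 6 4 7 9 2 8 5 1 / 7 8 5 3 1 4 2 6 9 / 9 2 1 6 8 5 7 4 3 / 4 9 6 1 5 7 3 8 2 / 1 5 8 2 6 3 4 9 7 / 2 3 7 8 4 9 6 1 5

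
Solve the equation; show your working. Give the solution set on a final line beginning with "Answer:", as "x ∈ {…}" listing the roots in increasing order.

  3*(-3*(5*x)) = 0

Step 1. [3*(-3*(5*x)) = 0] divide by the outer 3, so div: -3*(5*x) = 0.
Step 2. [-3*(5*x) = 0] LHS = -3·(…); ÷-3 both sides ⇒ div: 5*x = 0.
Step 3. [5*x = 0] 5·(inner) — divide through by 5. So div: x = 0.

Answer: x ∈ {0}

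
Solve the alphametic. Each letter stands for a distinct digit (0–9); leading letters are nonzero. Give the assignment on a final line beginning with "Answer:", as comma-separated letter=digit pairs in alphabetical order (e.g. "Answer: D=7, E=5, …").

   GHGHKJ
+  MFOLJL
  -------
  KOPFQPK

Step 1. [col 1: J + L ≡ K (mod 10)] several values work for J in column 1 (J + L ≡ K (mod 10), carry-in 0); try J=7, so J=7.
Step 2. [col 1: J + L ≡ K (mod 10)] no forcing yet in column 1 (carry-in 0); K=1 is free and consistent — try it. So K=1.
Step 3. [col 1: J + L ≡ K (mod 10)] column 1: given J=7, K=1, carry-in 0, and digits 1,7 already taken and all letters distinct, J+L≡K (mod 10) forces L=4. So L=4.
Step 4. [col 2: K + J ≡ P (mod 10)] from column 2 (K=1, J=7, carry-in 1, digits 1,4,7 already taken and all letters distinct): P must equal 9. So P=9.
Step 5. [col 3: H + L ≡ Q (mod 10)] column 3 (H + L ≡ Q (mod 10), carry-in 0) doesn't pin Q yet; pick Q=0 and continue ⇒ Q=0.
Step 6. [col 3: H + L ≡ Q (mod 10)] from column 3 (L=4, Q=0, carry-in 0, digits 0,1,4,7,9 already taken and all letters distinct): H must equal 6, so H=6.
Step 7. [col 4: G + O ≡ F (mod 10)] no forcing yet in column 4 (carry-in 1); F=2 is free and consistent — try it. So F=2.
Step 8. [col 4: G + O ≡ F (mod 10)] column 4 (G + O ≡ F (mod 10), carry-in 1) doesn't pin O yet; pick O=3 and continue. So O=3.
Step 9. [col 4: G + O ≡ F (mod 10)] column 4: given O=3, F=2, carry-in 1, and digits 0,1,2,3,4,6,7,9 already taken and all letters distinct, G+O≡F (mod 10) forces G=8 ⇒ G=8.
Step 10. [col 6: G + M ≡ O (mod 10)] in column 6 we have G+M≡O with carry-in 0; given G=8, O=3 and digits 0,1,2,3,4,6,7,8,9 already taken and all letters distinct, that pins M to 5, so M=5.

Answer: F=2, G=8, H=6, J=7, K=1, L=4, M=5, O=3, P=9, Q=0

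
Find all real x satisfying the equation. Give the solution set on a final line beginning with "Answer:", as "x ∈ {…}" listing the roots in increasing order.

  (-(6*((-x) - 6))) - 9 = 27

Step 1. [(-(6*((-x) - 6))) - 9 = 27] the outer -9 inverts by adding 9, so sub: -(6*((-x) - 6)) = 36.
Step 2. [-(6*((-x) - 6)) = 36] leading − — multiply by −1. So neg: 6*((-x) - 6) = -36.
Step 3. [6*((-x) - 6) = -36] 6·(inner) — divide through by 6 ⇒ div: (-x) - 6 = -6.
Step 4. [(-x) - 6 = -6] the outer -6 inverts by adding 6, so sub: -x = 0.
Step 5. [-x = 0] leading − — multiply by −1. So neg: x = 0.

Answer: x ∈ {0}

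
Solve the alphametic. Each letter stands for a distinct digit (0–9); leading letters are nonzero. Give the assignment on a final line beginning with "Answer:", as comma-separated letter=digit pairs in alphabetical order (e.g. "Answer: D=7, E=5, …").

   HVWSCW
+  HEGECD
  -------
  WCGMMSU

Step 1. [col 1: W + D ≡ U (mod 10)] column 1 (W + D ≡ U (mod 10), carry-in 0) doesn't pin U yet; pick U=0 and continue ⇒ U=0.
Step 2. [col 1: W + D ≡ U (mod 10)] no forcing yet in column 1 (carry-in 0); W=1 is free and consistent — try it ⇒ W=1.
Step 3. [col 1: W + D ≡ U (mod 10)] column 1 reads W+D+carry(0)=U with W=1, U=0; with digits 0,1 already taken and all letters distinct, the only value for D is 9 ⇒ D=9.
Step 4. [col 2: C + C ≡ S (mod 10)] column 2 (C + C ≡ S (mod 10), carry-in 1) doesn't pin C yet; pick C=2 and continue ⇒ C=2.
Step 5. [col 2: C + C ≡ S (mod 10)] column 2 reads C+C+carry(1)=S with C=2; with digits 0,1,2,9 already taken and all letters distinct, the only value for S is 5, so S=5.
Step 6. [col 3: S + E ≡ M (mod 10)] several values work for E in column 3 (S + E ≡ M (mod 10), carry-in 0); try E=3 ⇒ E=3.
Step 7. [col 3: S + E ≡ M (mod 10)] from column 3 (S=5, E=3, carry-in 0, digits 0,1,2,3,5,9 already taken and all letters distinct): M must equal 8, so M=8.
Step 8. [col 4: W + G ≡ M (mod 10)] column 4 reads W+G+carry(0)=M with W=1, M=8; with digits 0,1,2,3,5,8,9 already taken and all letters distinct, the only value for G is 7, so G=7.
Step 9. [col 5: V + E ≡ G (mod 10)] column 5: given E=3, G=7, carry-in 0, and digits 0,1,2,3,5,7,8,9 already taken and all letters distinct, V+E≡G (mod 10) forces V=4 ⇒ V=4.
Step 10. [col 6: H + H ≡ C (mod 10)] in column 6 we have H+H≡C with carry-in 0; given C=2 and digits 0,1,2,3,4,5,7,8,9 already taken and all letters distinct, that pins H to 6, so H=6.

Answer: C=2, D=9, E=3, G=7, H=6, M=8, S=5, U=0, V=4, W=1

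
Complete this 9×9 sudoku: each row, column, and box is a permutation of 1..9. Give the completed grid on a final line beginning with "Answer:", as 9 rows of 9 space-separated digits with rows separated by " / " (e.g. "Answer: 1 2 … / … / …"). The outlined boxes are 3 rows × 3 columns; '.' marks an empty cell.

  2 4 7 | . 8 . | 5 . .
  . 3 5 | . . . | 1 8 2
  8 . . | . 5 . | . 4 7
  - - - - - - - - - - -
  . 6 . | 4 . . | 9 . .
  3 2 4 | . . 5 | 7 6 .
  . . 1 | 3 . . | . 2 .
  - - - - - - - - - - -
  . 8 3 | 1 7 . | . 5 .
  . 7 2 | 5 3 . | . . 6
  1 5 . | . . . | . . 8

Step 1. [r8c7∈{4}] nothing but 4 survives at r8c7, so r8c7=4.
Step 2. [r8c1∈{9}] r8c1 has the single candidate 9, so r8c1=9.
Step 3. [r1c6∈{1,3,6,9}] r1c6 is the only open cell in row 1 admitting 1 ⇒ r1c6=1.
Step 4. [r1c4∈{6,9}] r1c4 is the only open cell in row 1 admitting 6, so r1c4=6.
Step 5. [r9c3∈{6}] nothing but 6 survives at r9c3. So r9c3=6.
Step 6. [r7c6∈{2,4,6,9}] across row 7, 6 lands solely at r7c6, so r7c6=6.
Step 7. [r3c3∈{9}] only 9 remains possible at r3c3, so r3c3=9.
Step 8. [r5c4∈{8,9}] row 5 places 8 nowhere but r5c4. So r5c4=8.
Step 9. [r5c5∈{1,9}] 9 has one home in row 5: r5c5, so r5c5=9.
Step 10. [r6c6∈{7}] r6c6's peers cover all but 7 ⇒ r6c6=7.
Step 11. [r4c5∈{1,2}] in col 5, 1 fits only at r4c5 ⇒ r4c5=1.
Step 12. [r9c5∈{2,4}] 2 has one home in col 5: r9c5 ⇒ r9c5=2.
Step 13. [r9c4∈{9}] nothing but 9 survives at r9c4. So r9c4=9.
Step 14. [r4c8∈{3}] nothing but 3 survives at r4c8, so r4c8=3.
Step 15. [r1c9∈{3,9}] 3 has one home in row 1: r1c9 ⇒ r1c9=3.
Step 16. [r6c1∈{5}] nothing but 5 survives at r6c1, so r6c1=5.
Step 17. [r2c5∈{4}] only 4 remains possible at r2c5. So r2c5=4.
Step 18. [r3c6∈{2,3}] in row 3, 3 fits only at r3c6, so r3c6=3.
Step 19. [r4c3∈{8}] only 8 remains possible at r4c3, so r4c3=8.
Step 20. [r9c8∈{7}] r9c8 has the single candidate 7 ⇒ r9c8=7.
Step 21. [r9c6∈{4}] r9c6 is down to just 4, so r9c6=4.
Step 22. [r3c4∈{2}] r3c4 has the single candidate 2 ⇒ r3c4=2.
Step 23. [r2c6∈{9}] r2c6 has the single candidate 9, so r2c6=9.
Step 24. [r7c1∈{4}] nothing but 4 survives at r7c1 ⇒ r7c1=4.
Step 25. [r4c9∈{5}] r4c9 is down to just 5. So r4c9=5.
Step 26. [r6c9∈{4}] r6c9 is down to just 4, so r6c9=4.
Step 27. [r2c1∈{6}] only 6 remains possible at r2c1. So r2c1=6.
Step 28. [r4c6∈{2}] r4c6's peers cover all but 2, so r4c6=2.
Step 29. [r3c7∈{6}] nothing but 6 survives at r3c7, so r3c7=6.
Step 30. [r5c9∈{1}] r5c9 is down to just 1, so r5c9=1.
Step 31. [r6c7∈{8}] r6c7 has the single candidate 8. So r6c7=8.
Step 32. [r7c9∈{9}] only 9 remains possible at r7c9. So r7c9=9.
Step 33. [r9c7∈{3}] r9c7 is down to just 3 ⇒ r9c7=3.
Step 34. [r6c2∈{9}] r6c2 has the single candidate 9. So r6c2=9.
Step 35. [r8c8∈{1}] r8c8 is down to just 1. So r8c8=1.
Step 36. [r7c7∈{2}] nothing but 2 survives at r7c7, so r7c7=2.
Step 37. [r1c8∈{9}] r1c8 has the single candidate 9. So r1c8=9.
Step 38. [r3c2∈{1}] r3c2's peers cover all but 1. So r3c2=1.
Step 39. [r4c1∈{7}] r4c1 has the single candidate 7. So r4c1=7.
Step 40. [r6c5∈{6}] r6c5 has the single candidate 6 ⇒ r6c5=6.
Step 41. [r8c6∈{8}] r8c6's peers cover all but 8, so r8c6=8.
Step 42. [r2c4∈{7}] r2c4 is down to just 7 ⇒ r2c4=7.

Answer: 2 4 7 6 8 1 5 9 3 / 6 3 5 7 4 9 1 8 2 / 8 1 9 2 5 3 6 4 7 / 7 6 8 4 1 2 9 3 5 / 3 2 4 8 9 5 7 6 1 / 5 9 1 3 6 7 8 2 4 / 4 8 3 1 7 6 2 5 9 / 9 7 2 5 3 8 4 1 6 / 1 5 6 9 2 4 3 7 8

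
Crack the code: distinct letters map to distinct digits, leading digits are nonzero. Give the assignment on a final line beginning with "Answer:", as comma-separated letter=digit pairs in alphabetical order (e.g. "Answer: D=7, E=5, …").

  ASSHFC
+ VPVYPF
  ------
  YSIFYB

Step 1. [col 1: C + F ≡ B (mod 10)] column 1 (C + F ≡ B (mod 10), carry-in 0) doesn't pin C yet; pick C=4 and continue. So C=4.
Step 2. [col 1: C + F ≡ B (mod 10)] F=7 is one option consistent with column 1 (C + F ≡ B (mod 10), carry-in 0) — take it, so F=7.
Step 3. [col 1: C + F ≡ B (mod 10)] column 1 reads C+F+carry(0)=B with C=4, F=7; with digits 4,7 already taken and all letters distinct, the only value for B is 1. So B=1.
Step 4. [col 2: F + P ≡ Y (mod 10)] Y=8 is one option consistent with column 2 (F + P ≡ Y (mod 10), carry-in 1) — take it ⇒ Y=8.
Step 5. [col 2: F + P ≡ Y (mod 10)] column 2: given F=7, Y=8, carry-in 1, and digits 1,4,7,8 already taken and all letters distinct, F+P≡Y (mod 10) forces P=0 ⇒ P=0.
Step 6. [col 3: H + Y ≡ F (mod 10)] column 3 reads H+Y+carry(0)=F with Y=8, F=7; with digits 0,1,4,7,8 already taken and all letters distinct, the only value for H is 9. So H=9.
Step 7. [col 4: S + V ≡ I (mod 10)] I=6 is one option consistent with column 4 (S + V ≡ I (mod 10), carry-in 1) — take it ⇒ I=6.
Step 8. [col 4: S + V ≡ I (mod 10)] no forcing yet in column 4 (carry-in 1); S=2 is free and consistent — try it. So S=2.
Step 9. [col 4: S + V ≡ I (mod 10)] column 4 reads S+V+carry(1)=I with S=2, I=6; with digits 0,1,2,4,6,7,8,9 already taken and all letters distinct, the only value for V is 3, so V=3.
Step 10. [col 6: A + V ≡ Y (mod 10)] in column 6 we have A+V≡Y with carry-in 0; given V=3, Y=8 and digits 0,1,2,3,4,6,7,8,9 already taken and all letters distinct, that pins A to 5 ⇒ A=5.

Answer: A=5, B=1, C=4, F=7, H=9, I=6, P=0, S=2, V=3, Y=8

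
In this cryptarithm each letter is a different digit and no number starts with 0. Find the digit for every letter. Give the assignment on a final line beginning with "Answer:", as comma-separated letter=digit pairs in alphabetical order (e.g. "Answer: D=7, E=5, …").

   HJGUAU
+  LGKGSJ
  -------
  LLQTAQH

Step 1. [col 1: U + J ≡ H (mod 10)] several values work for U in column 1 (U + J ≡ H (mod 10), carry-in 0); try U=2 ⇒ U=2.
Step 2. [col 1: U + J ≡ H (mod 10)] H=9 is one option consistent with column 1 (U + J ≡ H (mod 10), carry-in 0) — take it, so H=9.
Step 3. [L] L is the leading digit of a 7-digit sum of two 6-digit numbers; the final carry is exactly 1. So L=1.
Step 4. [col 1: U + J ≡ H (mod 10)] in column 1 we have U+J≡H with carry-in 0; given U=2, H=9 and digits 1,2,9 already taken and all letters distinct, that pins J to 7 ⇒ J=7.
Step 5. [col 2: A + S ≡ Q (mod 10)] column 2 (A + S ≡ Q (mod 10), carry-in 0) doesn't pin S yet; pick S=4 and continue, so S=4.
Step 6. [col 2: A + S ≡ Q (mod 10)] column 2: given S=4, carry-in 0, and digits 1,2,4,7,9 already taken and all letters distinct, A+S≡Q (mod 10) forces A=6. So A=6.
Step 7. [col 2: A + S ≡ Q (mod 10)] from column 2 (A=6, S=4, carry-in 0, digits 1,2,4,6,7,9 already taken and all letters distinct): Q must equal 0, so Q=0.
Step 8. [col 3: U + G ≡ A (mod 10)] column 3 reads U+G+carry(1)=A with U=2, A=6; with digits 0,1,2,4,6,7,9 already taken and all letters distinct, the only value for G is 3, so G=3.
Step 9. [col 4: G + K ≡ T (mod 10)] in column 4 we have G+K≡T with carry-in 0; given G=3 and digits 0,1,2,3,4,6,7,9 already taken and all letters distinct, that pins T to 8 ⇒ T=8.
Step 10. [col 4: G + K ≡ T (mod 10)] from column 4 (G=3, T=8, carry-in 0, digits 0,1,2,3,4,6,7,8,9 already taken and all letters distinct): K must equal 5, so K=5.

Answer: A=6, G=3, H=9, J=7, K=5, L=1, Q=0, S=4, T=8, U=2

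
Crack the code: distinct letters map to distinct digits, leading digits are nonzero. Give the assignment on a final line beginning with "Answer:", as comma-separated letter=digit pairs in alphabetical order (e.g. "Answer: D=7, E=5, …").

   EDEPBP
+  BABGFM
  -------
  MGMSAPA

Step 1. [col 1: P + M ≡ A (mod 10)] no forcing yet in column 1 (carry-in 0); P=2 is free and consistent — try it. So P=2.
Step 2. [col 1: P + M ≡ A (mod 10)] several values work for M in column 1 (P + M ≡ A (mod 10), carry-in 0); try M=1. So M=1.
Step 3. [col 1: P + M ≡ A (mod 10)] in column 1 we have P+M≡A with carry-in 0; given P=2, M=1 and digits 1,2 already taken and all letters distinct, that pins A to 3 ⇒ A=3.
Step 4. [col 2: B + F ≡ P (mod 10)] column 2 (B + F ≡ P (mod 10), carry-in 0) doesn't pin F yet; pick F=7 and continue, so F=7.
Step 5. [col 2: B + F ≡ P (mod 10)] column 2 reads B+F+carry(0)=P with F=7, P=2; with digits 1,2,3,7 already taken and all letters distinct, the only value for B is 5 ⇒ B=5.
Step 6. [col 3: P + G ≡ A (mod 10)] in column 3 we have P+G≡A with carry-in 1; given P=2, A=3 and digits 1,2,3,5,7 already taken and all letters distinct, that pins G to 0, so G=0.
Step 7. [col 4: E + B ≡ S (mod 10)] S=9 is one option consistent with column 4 (E + B ≡ S (mod 10), carry-in 0) — take it. So S=9.
Step 8. [col 4: E + B ≡ S (mod 10)] column 4: given B=5, S=9, carry-in 0, and digits 0,1,2,3,5,7,9 already taken and all letters distinct, E+B≡S (mod 10) forces E=4 ⇒ E=4.
Step 9. [col 5: D + A ≡ M (mod 10)] column 5: given A=3, M=1, carry-in 0, and digits 0,1,2,3,4,5,7,9 already taken and all letters distinct, D+A≡M (mod 10) forces D=8. So D=8.

Answer: A=3, B=5, D=8, E=4, F=7, G=0, M=1, P=2, S=9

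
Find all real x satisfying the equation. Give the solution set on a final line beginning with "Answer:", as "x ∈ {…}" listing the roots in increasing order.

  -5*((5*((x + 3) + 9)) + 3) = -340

Step 1. [-5*((5*((x + 3) + 9)) + 3) = -340] leading coefficient -5: divide by -5, so div: (5*((x + 3) + 9)) + 3 = 68.
Step 2. [(5*((x + 3) + 9)) + 3 = 68] 3 comes off first (subtract 3), so sub: 5*((x + 3) + 9) = 65.
Step 3. [5*((x + 3) + 9) = 65] leading coefficient 5: divide by 5. So div: (x + 3) + 9 = 13.
Step 4. [(x + 3) + 9 = 13] peel the +9: subtract 9 from each side ⇒ sub: x + 3 = 4.
Step 5. [x + 3 = 4] 3 comes off first (subtract 3) ⇒ sub: x = 1.

Answer: x ∈ {1}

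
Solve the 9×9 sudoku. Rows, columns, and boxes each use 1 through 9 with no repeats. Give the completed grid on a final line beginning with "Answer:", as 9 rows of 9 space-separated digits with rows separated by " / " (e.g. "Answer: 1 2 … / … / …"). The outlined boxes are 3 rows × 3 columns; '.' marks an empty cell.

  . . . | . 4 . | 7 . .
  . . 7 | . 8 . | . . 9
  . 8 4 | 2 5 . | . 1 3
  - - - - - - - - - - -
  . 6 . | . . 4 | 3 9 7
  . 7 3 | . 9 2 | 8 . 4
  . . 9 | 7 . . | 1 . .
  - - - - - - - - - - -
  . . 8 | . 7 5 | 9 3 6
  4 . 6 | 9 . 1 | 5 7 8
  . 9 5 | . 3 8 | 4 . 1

Step 1. [r2c7∈{2,6}] r2c7 is the only open cell in col 7 admitting 2. So r2c7=2.
Step 2. [r1c9∈{5}] r1c9's peers cover all but 5, so r1c9=5.
Step 3. [r3c7∈{6}] only 6 remains possible at r3c7 ⇒ r3c7=6.
Step 4. [r4c5∈{1}] r4c5 is down to just 1. So r4c5=1.
Step 5. [r1c3∈{1,2}] in col 3, 1 fits only at r1c3, so r1c3=1.
Step 6. [r6c6∈{3,6}] 3 has one home in row 6: r6c6. So r6c6=3.
Step 7. [r2c6∈{6}] r2c6 is down to just 6, so r2c6=6.
Step 8. [r1c1∈{2,3,6,9}] row 1 places 6 nowhere but r1c1, so r1c1=6.
Step 9. [r2c1∈{3,5}] in col 1, 3 fits only at r2c1, so r2c1=3.
Step 10. [r4c3∈{2}] only 2 remains possible at r4c3 ⇒ r4c3=2.
Step 11. [r7c2∈{1,2}] r7c2 is the only open cell in col 2 admitting 1. So r7c2=1.
Step 12. [r6c1∈{5,8}] 8 has one home in row 6: r6c1. So r6c1=8.
Step 13. [r4c1∈{5}] r4c1 is down to just 5. So r4c1=5.
Step 14. [r6c8∈{2,5,6}] in row 6, 5 fits only at r6c8 ⇒ r6c8=5.
Step 15. [r7c1∈{2}] r7c1's peers cover all but 2 ⇒ r7c1=2.
Step 16. [r5c4∈{5,6}] row 5 places 5 nowhere but r5c4, so r5c4=5.
Step 17. [r3c1∈{9}] r3c1 is down to just 9. So r3c1=9.
Step 18. [r8c2∈{3}] nothing but 3 survives at r8c2. So r8c2=3.
Step 19. [r4c4∈{8}] r4c4's peers cover all but 8. So r4c4=8.
Step 20. [r6c9∈{2}] r6c9 is down to just 2 ⇒ r6c9=2.
Step 21. [r6c5∈{6}] r6c5's peers cover all but 6. So r6c5=6.
Step 22. [r9c4∈{6}] nothing but 6 survives at r9c4. So r9c4=6.
Step 23. [r5c1∈{1}] r5c1 has the single candidate 1. So r5c1=1.
Step 24. [r1c2∈{2}] nothing but 2 survives at r1c2. So r1c2=2.
Step 25. [r2c8∈{4}] r2c8 has the single candidate 4, so r2c8=4.
Step 26. [r9c8∈{2}] r9c8 has the single candidate 2 ⇒ r9c8=2.
Step 27. [r3c6∈{7}] r3c6 has the single candidate 7. So r3c6=7.
Step 28. [r8c5∈{2}] r8c5's peers cover all but 2, so r8c5=2.
Step 29. [r5c8∈{6}] r5c8's peers cover all but 6 ⇒ r5c8=6.
Step 30. [r7c4∈{4}] r7c4 has the single candidate 4 ⇒ r7c4=4.
Step 31. [r2c2∈{5}] nothing but 5 survives at r2c2. So r2c2=5.
Step 32. [r1c4∈{3}] r1c4 is down to just 3 ⇒ r1c4=3.
Step 33. [r1c8∈{8}] r1c8 is down to just 8, so r1c8=8.
Step 34. [r2c4∈{1}] nothing but 1 survives at r2c4. So r2c4=1.
Step 35. [r6c2∈{4}] only 4 remains possible at r6c2. So r6c2=4.
Step 36. [r9c1∈{7}] r9c1's peers cover all but 7, so r9c1=7.
Step 37. [r1c6∈{9}] r1c6's peers cover all but 9, so r1c6=9.

Answer: 6 2 1 3 4 9 7 8 5 / 3 5 7 1 8 6 2 4 9 / 9 8 4 2 5 7 6 1 3 / 5 6 2 8 1 4 3 9 7 / 1 7 3 5 9 2 8 6 4 / 8 4 9 7 6 3 1 5 2 / 2 1 8 4 7 5 9 3 6 / 4 3 6 9 2 1 5 7 8 / 7 9 5 6 3 8 4 2 1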